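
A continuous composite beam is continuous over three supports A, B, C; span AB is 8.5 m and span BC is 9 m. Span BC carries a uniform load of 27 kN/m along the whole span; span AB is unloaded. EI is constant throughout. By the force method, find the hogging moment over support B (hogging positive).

Insert a hinge at B; M_B is the redundant, and each span becomes simply supported.
End slopes at the hinge B, treating each span as simply supported:
  span BC: UDL 27: wL³/(24EI) = 820.1/EI
  relative rotation θ_0 = (0 + 820.1)/EI = 820.1/EI
A unit hogging moment at B produces rotation L₁/(3EI) + L₂/(3EI) = 5.833/EI.
Compatibility: M_B·(L₁+L₂)/(3EI) = θ_0, giving M_B = 140.6 kN·m (hogging).

M_B = 140.6 kN·m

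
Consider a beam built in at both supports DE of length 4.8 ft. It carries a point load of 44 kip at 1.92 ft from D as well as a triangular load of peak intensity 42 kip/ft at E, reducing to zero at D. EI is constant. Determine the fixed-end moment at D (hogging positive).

M_D = 62.67 kip·ft

Release both end moments; the primary structure is a simply-supported span DE with redundants M_D and M_E.
Simple-span end rotations at D and E under the given loads:
  at D: point load 44 at a = 1.92: Pab(L + b)/(6LEI) = 64.88/EI
  at E: point load 44 at a = 1.92: Pab(L + a)/(6LEI) = 56.77/EI
  at D: triangular load, peak 42: 7w₀L³/(360EI) = 90.32/EI
  at E: triangular load, peak 42: w₀L³/(45EI) = 103.2/EI
  θ_D0 = 155.2/EI,  θ_E0 = 160/EI
Flexibility coefficients: a unit moment at one end gives L/(3EI) there and L/(6EI) at the far end, so f₁₁ = f₂₂ = 1.6/EI and f₁₂ = f₂₁ = 0.8/EI.
Compatibility — zero rotation at each built-in end:
  1.6 M_D + 0.8 M_E = 155.2
  0.8 M_D + 1.6 M_E = 160
Solving the pair gives M_D = 62.67 kip·ft and M_E = 68.66 kip·ft (hogging).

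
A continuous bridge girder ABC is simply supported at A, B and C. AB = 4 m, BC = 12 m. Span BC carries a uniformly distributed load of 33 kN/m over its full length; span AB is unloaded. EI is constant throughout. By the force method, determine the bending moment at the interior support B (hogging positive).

M_B = 445.5 kN·m

Take M_B as the redundant. Released structure: two simple spans AB and BC with a hinge at B.
Discontinuity in slope at B on the released structure — sum the simple-span end rotations:
  span BC: UDL 33: wL³/(24EI) = 2376/EI
  relative rotation θ_0 = (0 + 2376)/EI = 2376/EI
A unit hogging moment at B produces rotation L₁/(3EI) + L₂/(3EI) = 5.333/EI.
Slope continuity at B: θ_0 = M_B·5.333/EI, so M_B = 2376/5.333 = 445.5 kN·m (hogging).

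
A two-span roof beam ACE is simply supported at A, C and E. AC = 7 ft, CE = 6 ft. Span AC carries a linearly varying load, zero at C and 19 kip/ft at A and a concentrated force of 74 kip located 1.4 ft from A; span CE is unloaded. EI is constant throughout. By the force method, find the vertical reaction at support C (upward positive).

R_C = 54.31 kip

Insert a hinge at C; M_C is the redundant, and each span becomes simply supported.
Discontinuity in slope at C on the released structure — sum the simple-span end rotations:
  span AC: triangular load, peak 19: 7w₀L³/(360EI) = 126.7/EI
  span AC: point load 74 at a = 1.4: Pab(L + a)/(6LEI) = 116/EI
  relative rotation θ_0 = (242.8 + 0)/EI = 242.8/EI
A unit hogging moment at C produces rotation L₁/(3EI) + L₂/(3EI) = 4.333/EI.
Slope continuity at C: θ_0 = M_C·4.333/EI, so M_C = 242.8/4.333 = 56.02 kip·ft (hogging).
Span AC, ΣM about A with M_C applied at C: R_C^{AC}·7 = 258.8 + 56.02, so R_C^{AC} = 44.97 kip and R_A = 140.5 − 44.97 = 95.53 kip.
Span CE, ΣM about E: R_C^{CE}·6 = 0 + 56.02, so R_C^{CE} = 9.337 kip and R_E = 0 − 9.337 = -9.337 kip.
R_C = 44.97 + 9.337 = 54.31 kip.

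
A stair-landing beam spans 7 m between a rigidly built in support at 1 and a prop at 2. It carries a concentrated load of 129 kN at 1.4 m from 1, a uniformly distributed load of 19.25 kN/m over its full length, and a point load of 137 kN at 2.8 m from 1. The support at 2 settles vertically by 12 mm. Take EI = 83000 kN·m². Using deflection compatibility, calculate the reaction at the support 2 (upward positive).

R_2 = 77.54 kN

Take the reaction at 2 as the redundant and release it; the primary structure is a cantilever fixed at 1.
Free-end deflection of the primary structure under the applied loading (downward +):
  point load 129 at a = 1.4: Pa²(3L − a)/(6EI) = 825.9/EI
  UDL 19.25: wL⁴/(8EI) = 5777/EI
  point load 137 at a = 2.8: Pa²(3L − a)/(6EI) = 3258/EI
  δ_0 = 9861/EI
Flexibility coefficient — unit upward force at 2: δ_{22} = L³/(3EI) = 114.3/EI.
With EI = 83000 kN·m²: δ_0 = 0.11881 m and δ_{22} = 0.001378 m/kN.
Compatibility — the beam at 2 must follow the support down by 0.012 m: δ_0 − R_2·δ_{22} = 0.012, so R_2 = (0.11881 − 0.012)/0.001378 = 77.54 kN.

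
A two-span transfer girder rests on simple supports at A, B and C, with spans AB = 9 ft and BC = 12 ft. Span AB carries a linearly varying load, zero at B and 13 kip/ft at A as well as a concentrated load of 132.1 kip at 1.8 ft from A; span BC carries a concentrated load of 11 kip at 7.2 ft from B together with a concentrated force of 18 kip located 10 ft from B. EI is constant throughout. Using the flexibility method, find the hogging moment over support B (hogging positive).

M_B = 97.91 kip·ft

Insert a hinge at B; M_B is the redundant, and each span becomes simply supported.
Discontinuity in slope at B on the released structure — sum the simple-span end rotations:
  span AB: triangular load, peak 13: 7w₀L³/(360EI) = 184.3/EI
  span AB: point load 132.1 at a = 1.8: Pab(L + a)/(6LEI) = 342.4/EI
  span BC: point load 11 at a = 7.2: Pab(L + b)/(6LEI) = 88.7/EI
  span BC: point load 18 at a = 10: Pab(L + b)/(6LEI) = 70/EI
  relative rotation θ_0 = (526.7 + 158.7)/EI = 685.4/EI
A unit hogging moment at B produces rotation L₁/(3EI) + L₂/(3EI) = 7/EI.
Compatibility: M_B·(L₁+L₂)/(3EI) = θ_0, giving M_B = 97.91 kip·ft (hogging).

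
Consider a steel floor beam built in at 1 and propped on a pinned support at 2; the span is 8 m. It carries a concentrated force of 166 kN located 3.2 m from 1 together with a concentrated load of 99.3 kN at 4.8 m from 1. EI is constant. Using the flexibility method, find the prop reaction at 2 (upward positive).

R_2 = 77.43 kN

Take the reaction at 2 as the redundant and release it; the primary structure is a cantilever fixed at 1.
Primary-structure tip deflection at 2 by superposition:
  point load 166 at a = 3.2: Pa²(3L − a)/(6EI) = 5893/EI
  point load 99.3 at a = 4.8: Pa²(3L − a)/(6EI) = 7321/EI
  δ_0 = 13214/EI
Flexibility coefficient — unit upward force at 2: δ_{22} = L³/(3EI) = 170.7/EI.
Compatibility at 2: δ_0 − R_2·δ_{22} = 0, so R_2 = 13214/170.7 = 77.43 kN.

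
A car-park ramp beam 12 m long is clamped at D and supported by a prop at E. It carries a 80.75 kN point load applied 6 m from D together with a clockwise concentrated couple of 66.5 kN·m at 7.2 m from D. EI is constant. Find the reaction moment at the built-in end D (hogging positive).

Release the roller at E. Primary structure: cantilever fixed at D.
Downward deflection at the released point E due to the loads:
  point load 80.75 at a = 6: Pa²(3L − a)/(6EI) = 14535/EI
  clockwise couple 66.5 at a = 7.2: M₀a(2L − a)/(2EI) = 4022/EI
  δ_0 = 18557/EI
Flexibility coefficient — unit upward force at E: δ_{EE} = L³/(3EI) = 576/EI.
The prop prevents deflection at E: R_E = δ_0/δ_{EE} = 18557/576 = 32.22 kN.
Moment equilibrium about D: M_D = Σ(load moments about D) − R_E·L = 551 − 32.22×12 = 164.4 kN·m.

M_D = 164.4 kN·m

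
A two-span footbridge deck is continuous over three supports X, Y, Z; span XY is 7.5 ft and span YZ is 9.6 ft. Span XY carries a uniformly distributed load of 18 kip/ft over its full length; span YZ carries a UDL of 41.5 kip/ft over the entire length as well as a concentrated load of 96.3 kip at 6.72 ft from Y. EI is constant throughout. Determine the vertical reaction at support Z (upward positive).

R_Z = 225.5 kip

Insert a hinge at Y; M_Y is the redundant, and each span becomes simply supported.
Discontinuity in slope at Y on the released structure — sum the simple-span end rotations:
  span XY: UDL 18: wL³/(24EI) = 316.4/EI
  span YZ: UDL 41.5: wL³/(24EI) = 1530/EI
  span YZ: point load 96.3 at a = 6.72: Pab(L + b)/(6LEI) = 403.8/EI
  relative rotation θ_0 = (316.4 + 1934)/EI = 2250/EI
A unit hogging moment at Y produces rotation L₁/(3EI) + L₂/(3EI) = 5.7/EI.
Compatibility: M_Y·(L₁+L₂)/(3EI) = θ_0, giving M_Y = 394.8 kip·ft (hogging).
Span YZ, ΣM about Z: R_Y^{YZ}·9.6 = 2190 + 394.8, so R_Y^{YZ} = 269.2 kip and R_Z = 494.7 − 269.2 = 225.5 kip.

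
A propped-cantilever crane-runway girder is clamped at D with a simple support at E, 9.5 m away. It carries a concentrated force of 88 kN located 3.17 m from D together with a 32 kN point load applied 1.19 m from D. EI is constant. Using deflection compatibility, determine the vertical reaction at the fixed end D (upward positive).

Choose R_E as the redundant. The primary structure is the cantilever fixed at D.
Primary-structure tip deflection at E by superposition:
  point load 88 at a = 3.17: Pa²(3L − a)/(6EI) = 3733/EI
  point load 32 at a = 1.19: Pa²(3L − a)/(6EI) = 206.3/EI
  δ_0 = 3939/EI
Tip deflection under a unit load at E: L³/(3EI) = 285.8/EI.
Compatibility at E: δ_0 − R_E·δ_{EE} = 0, so R_E = 3939/285.8 = 13.78 kN.
Vertical equilibrium: R_D = ΣP − R_E = 120 − 13.78 = 106.2 kN.

R_D = 106.2 kN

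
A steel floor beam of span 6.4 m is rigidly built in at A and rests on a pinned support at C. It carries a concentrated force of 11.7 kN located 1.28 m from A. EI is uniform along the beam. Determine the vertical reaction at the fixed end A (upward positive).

R_A = 11.04 kN

Remove the prop at C; the released (primary) structure is a cantilever built in at A.
Free-end deflection of the primary structure under the applied loading (downward +):
  point load 11.7 at a = 1.28: Pa²(3L − a)/(6EI) = 57.25/EI
Flexibility coefficient — unit upward force at C: δ_{CC} = L³/(3EI) = 87.38/EI.
Compatibility at C: δ_0 − R_C·δ_{CC} = 0, so R_C = 57.25/87.38 = 0.6552 kN.
Vertical equilibrium: R_A = ΣP − R_C = 11.7 − 0.6552 = 11.04 kN.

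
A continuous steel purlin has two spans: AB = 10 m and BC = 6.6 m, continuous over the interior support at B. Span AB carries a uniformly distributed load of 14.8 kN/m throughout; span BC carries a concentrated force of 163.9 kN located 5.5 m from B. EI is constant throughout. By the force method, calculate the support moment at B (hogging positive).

Take M_B as the redundant. Released structure: two simple spans AB and BC with a hinge at B.
Rotations at B on the released spans (each span's end-slope, ×1/EI):
  span AB: UDL 14.8: wL³/(24EI) = 616.7/EI
  span BC: point load 163.9 at a = 5.5: Pab(L + b)/(6LEI) = 192.8/EI
  relative rotation θ_0 = (616.7 + 192.8)/EI = 809.5/EI
A unit hogging moment at B produces rotation L₁/(3EI) + L₂/(3EI) = 5.533/EI.
Slope continuity at B: θ_0 = M_B·5.533/EI, so M_B = 809.5/5.533 = 146.3 kN·m (hogging).

M_B = 146.3 kN·m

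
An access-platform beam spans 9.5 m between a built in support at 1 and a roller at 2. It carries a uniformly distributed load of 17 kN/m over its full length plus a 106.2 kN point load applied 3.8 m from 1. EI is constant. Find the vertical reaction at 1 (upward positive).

R_1 = 185 kN

Take the reaction at 2 as the redundant and release it; the primary structure is a cantilever fixed at 1.
Free-end deflection of the primary structure under the applied loading (downward +):
  UDL 17: wL⁴/(8EI) = 17308/EI
  point load 106.2 at a = 3.8: Pa²(3L − a)/(6EI) = 6313/EI
  δ_0 = 23621/EI
Flexibility coefficient — unit upward force at 2: δ_{22} = L³/(3EI) = 285.8/EI.
The prop prevents deflection at 2: R_2 = δ_0/δ_{22} = 23621/285.8 = 82.65 kN.
Vertical equilibrium: R_1 = ΣP − R_2 = 267.7 − 82.65 = 185 kN.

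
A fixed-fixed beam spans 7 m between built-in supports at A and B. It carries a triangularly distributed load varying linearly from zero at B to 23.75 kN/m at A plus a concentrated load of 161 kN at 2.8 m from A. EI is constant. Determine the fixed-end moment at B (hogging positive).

M_B = 147 kN·m

Take the two fixed-end moments M_A, M_B as redundants; the released structure is the simple span AB.
Simple-span end rotations at A and B under the given loads:
  at A: triangular load, peak 23.75: w₀L³/(45EI) = 181/EI
  at B: triangular load, peak 23.75: 7w₀L³/(360EI) = 158.4/EI
  at A: point load 161 at a = 2.8: Pab(L + b)/(6LEI) = 504.9/EI
  at B: point load 161 at a = 2.8: Pab(L + a)/(6LEI) = 441.8/EI
  θ_A0 = 685.9/EI,  θ_B0 = 600.2/EI
Flexibility coefficients: a unit moment at one end gives L/(3EI) there and L/(6EI) at the far end, so f₁₁ = f₂₂ = 2.333/EI and f₁₂ = f₂₁ = 1.167/EI.
Compatibility — zero rotation at each built-in end:
  2.333 M_A + 1.167 M_B = 685.9
  1.167 M_A + 2.333 M_B = 600.2
Solving the pair gives M_A = 220.5 kN·m and M_B = 147 kN·m (hogging).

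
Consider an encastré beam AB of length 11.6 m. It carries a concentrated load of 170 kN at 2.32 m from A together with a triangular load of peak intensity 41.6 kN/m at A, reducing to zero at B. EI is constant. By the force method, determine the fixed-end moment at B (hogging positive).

Release both end moments; the primary structure is a simply-supported span AB with redundants M_A and M_B.
End rotations of the released simple span under the applied load (×1/EI):
  at A: point load 170 at a = 2.32: Pab(L + b)/(6LEI) = 1098/EI
  at B: point load 170 at a = 2.32: Pab(L + a)/(6LEI) = 732/EI
  at A: triangular load, peak 41.6: w₀L³/(45EI) = 1443/EI
  at B: triangular load, peak 41.6: 7w₀L³/(360EI) = 1263/EI
  θ_A0 = 2541/EI,  θ_B0 = 1995/EI
Flexibility coefficients: a unit moment at one end gives L/(3EI) there and L/(6EI) at the far end, so f₁₁ = f₂₂ = 3.867/EI and f₁₂ = f₂₁ = 1.933/EI.
Compatibility — zero rotation at each built-in end:
  3.867 M_A + 1.933 M_B = 2541
  1.933 M_A + 3.867 M_B = 1995
Solving the pair gives M_A = 532.3 kN·m and M_B = 249.7 kN·m (hogging).

M_B = 249.7 kN·m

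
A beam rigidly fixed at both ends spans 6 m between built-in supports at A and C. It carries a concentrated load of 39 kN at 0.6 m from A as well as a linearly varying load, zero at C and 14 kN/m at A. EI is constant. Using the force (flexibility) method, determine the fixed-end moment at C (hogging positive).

Release both end moments; the primary structure is a simply-supported span AC with redundants M_A and M_C.
End rotations of the released simple span under the applied load (×1/EI):
  at A: point load 39 at a = 0.6: Pab(L + b)/(6LEI) = 40.01/EI
  at C: point load 39 at a = 0.6: Pab(L + a)/(6LEI) = 23.17/EI
  at A: triangular load, peak 14: w₀L³/(45EI) = 67.2/EI
  at C: triangular load, peak 14: 7w₀L³/(360EI) = 58.8/EI
  θ_A0 = 107.2/EI,  θ_C0 = 81.97/EI
Flexibility coefficients: a unit moment at one end gives L/(3EI) there and L/(6EI) at the far end, so f₁₁ = f₂₂ = 2/EI and f₁₂ = f₂₁ = 1/EI.
Compatibility — zero rotation at each built-in end:
  2 M_A + 1 M_C = 107.2
  1 M_A + 2 M_C = 81.97
Solving the pair gives M_A = 44.15 kN·m and M_C = 18.91 kN·m (hogging).

M_C = 18.91 kN·m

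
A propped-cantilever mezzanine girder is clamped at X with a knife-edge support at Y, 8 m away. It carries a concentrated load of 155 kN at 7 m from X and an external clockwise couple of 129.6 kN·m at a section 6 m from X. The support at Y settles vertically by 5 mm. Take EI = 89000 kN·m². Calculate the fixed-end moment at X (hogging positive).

M_X = 44.5 kN·m

Remove the prop at Y; the released (primary) structure is a cantilever built in at X.
Primary-structure tip deflection at Y by superposition:
  point load 155 at a = 7: Pa²(3L − a)/(6EI) = 21519/EI
  clockwise couple 129.6 at a = 6: M₀a(2L − a)/(2EI) = 3888/EI
  δ_0 = 25407/EI
Tip deflection under a unit load at Y: L³/(3EI) = 170.7/EI.
With EI = 89000 kN·m²: δ_0 = 0.28547 m and δ_{YY} = 0.001918 m/kN.
Compatibility — the beam at Y must follow the support down by 0.005 m: δ_0 − R_Y·δ_{YY} = 0.005, so R_Y = (0.28547 − 0.005)/0.001918 = 146.3 kN.
Moment equilibrium about X: M_X = Σ(load moments about X) − R_Y·L = 1215 − 146.3×8 = 44.5 kN·m.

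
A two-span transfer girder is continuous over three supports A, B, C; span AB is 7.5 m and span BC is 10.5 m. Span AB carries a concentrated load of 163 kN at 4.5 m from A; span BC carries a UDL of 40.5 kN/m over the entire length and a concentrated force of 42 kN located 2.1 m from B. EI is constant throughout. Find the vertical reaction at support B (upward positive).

Take M_B as the redundant. Released structure: two simple spans AB and BC with a hinge at B.
Discontinuity in slope at B on the released structure — sum the simple-span end rotations:
  span AB: point load 163 at a = 4.5: Pab(L + a)/(6LEI) = 586.8/EI
  span BC: UDL 40.5: wL³/(24EI) = 1953/EI
  span BC: point load 42 at a = 2.1: Pab(L + b)/(6LEI) = 222.3/EI
  relative rotation θ_0 = (586.8 + 2176)/EI = 2763/EI
A unit hogging moment at B produces rotation L₁/(3EI) + L₂/(3EI) = 6/EI.
Slope continuity at B: θ_0 = M_B·6/EI, so M_B = 2763/6 = 460.4 kN·m (hogging).
Span AB, ΣM about A with M_B applied at B: R_B^{AB}·7.5 = 733.5 + 460.4, so R_B^{AB} = 159.2 kN and R_A = 163 − 159.2 = 3.81 kN.
Span BC, ΣM about C: R_B^{BC}·10.5 = 2585 + 460.4, so R_B^{BC} = 290.1 kN and R_C = 467.2 − 290.1 = 177.2 kN.
R_B = 159.2 + 290.1 = 449.3 kN.

R_B = 449.3 kN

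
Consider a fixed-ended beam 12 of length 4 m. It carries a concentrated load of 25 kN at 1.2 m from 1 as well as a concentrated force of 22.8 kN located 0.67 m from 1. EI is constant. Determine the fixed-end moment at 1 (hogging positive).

Take the two fixed-end moments M_1, M_2 as redundants; the released structure is the simple span 12.
On the primary (simply-supported) span, the end slopes from the loading are:
  at 1: point load 25 at a = 1.2: Pab(L + b)/(6LEI) = 23.8/EI
  at 2: point load 25 at a = 1.2: Pab(L + a)/(6LEI) = 18.2/EI
  at 1: point load 22.8 at a = 0.67: Pab(L + b)/(6LEI) = 15.54/EI
  at 2: point load 22.8 at a = 0.67: Pab(L + a)/(6LEI) = 9.898/EI
  θ_10 = 39.34/EI,  θ_20 = 28.1/EI
Flexibility coefficients: a unit moment at one end gives L/(3EI) there and L/(6EI) at the far end, so f₁₁ = f₂₂ = 1.333/EI and f₁₂ = f₂₁ = 0.6667/EI.
Compatibility — zero rotation at each built-in end:
  1.333 M_1 + 0.6667 M_2 = 39.34
  0.6667 M_1 + 1.333 M_2 = 28.1
Solving the pair gives M_1 = 25.29 kN·m and M_2 = 8.43 kN·m (hogging).

M_1 = 25.29 kN·m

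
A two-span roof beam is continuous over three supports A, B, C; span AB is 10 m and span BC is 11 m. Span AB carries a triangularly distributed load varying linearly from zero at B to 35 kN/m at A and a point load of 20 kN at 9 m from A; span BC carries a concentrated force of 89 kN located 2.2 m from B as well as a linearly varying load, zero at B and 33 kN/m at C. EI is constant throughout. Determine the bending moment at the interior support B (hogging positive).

M_B = 301.2 kN·m

Take M_B as the redundant. Released structure: two simple spans AB and BC with a hinge at B.
Rotations at B on the released spans (each span's end-slope, ×1/EI):
  span AB: triangular load, peak 35: 7w₀L³/(360EI) = 680.6/EI
  span AB: point load 20 at a = 9: Pab(L + a)/(6LEI) = 57/EI
  span BC: point load 89 at a = 2.2: Pab(L + b)/(6LEI) = 516.9/EI
  span BC: triangular load, peak 33: 7w₀L³/(360EI) = 854.1/EI
  relative rotation θ_0 = (737.6 + 1371)/EI = 2109/EI
A unit hogging moment at B produces rotation L₁/(3EI) + L₂/(3EI) = 7/EI.
Slope continuity at B: θ_0 = M_B·7/EI, so M_B = 2109/7 = 301.2 kN·m (hogging).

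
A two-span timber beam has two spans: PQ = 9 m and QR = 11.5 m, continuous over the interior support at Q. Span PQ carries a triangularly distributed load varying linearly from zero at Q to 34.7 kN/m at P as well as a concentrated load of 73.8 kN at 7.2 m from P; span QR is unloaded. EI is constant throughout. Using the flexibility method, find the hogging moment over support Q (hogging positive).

M_Q = 114 kN·m

Take M_Q as the redundant. Released structure: two simple spans PQ and QR with a hinge at Q.
Discontinuity in slope at Q on the released structure — sum the simple-span end rotations:
  span PQ: triangular load, peak 34.7: 7w₀L³/(360EI) = 491.9/EI
  span PQ: point load 73.8 at a = 7.2: Pab(L + a)/(6LEI) = 286.9/EI
  relative rotation θ_0 = (778.8 + 0)/EI = 778.8/EI
A unit hogging moment at Q produces rotation L₁/(3EI) + L₂/(3EI) = 6.833/EI.
Compatibility: M_Q·(L₁+L₂)/(3EI) = θ_0, giving M_Q = 114 kN·m (hogging).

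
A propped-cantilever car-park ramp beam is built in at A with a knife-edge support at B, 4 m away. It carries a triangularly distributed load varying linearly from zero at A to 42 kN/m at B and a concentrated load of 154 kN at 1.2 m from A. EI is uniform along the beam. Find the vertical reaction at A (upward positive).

Release the roller at B. Primary structure: cantilever fixed at A.
Free-end deflection of the primary structure under the applied loading (downward +):
  triangular load, peak 42 at the free end: 11w₀L⁴/(120EI) = 985.6/EI
  point load 154 at a = 1.2: Pa²(3L − a)/(6EI) = 399.2/EI
  δ_0 = 1385/EI
Flexibility coefficient — unit upward force at B: δ_{BB} = L³/(3EI) = 21.33/EI.
The prop prevents deflection at B: R_B = δ_0/δ_{BB} = 1385/21.33 = 64.91 kN.
Vertical equilibrium: R_A = ΣP − R_B = 238 − 64.91 = 173.1 kN.

R_A = 173.1 kN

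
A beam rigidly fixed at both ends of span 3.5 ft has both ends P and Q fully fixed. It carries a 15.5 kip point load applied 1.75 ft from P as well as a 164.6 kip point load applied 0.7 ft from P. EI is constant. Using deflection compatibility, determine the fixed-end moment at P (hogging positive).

Release both end moments; the primary structure is a simply-supported span PQ with redundants M_P and M_Q.
Simple-span end rotations at P and Q under the given loads:
  at P: point load 15.5 at a = 1.75: Pab(L + b)/(6LEI) = 11.87/EI
  at Q: point load 15.5 at a = 1.75: Pab(L + a)/(6LEI) = 11.87/EI
  at P: point load 164.6 at a = 0.7: Pab(L + b)/(6LEI) = 96.78/EI
  at Q: point load 164.6 at a = 0.7: Pab(L + a)/(6LEI) = 64.52/EI
  θ_P0 = 108.7/EI,  θ_Q0 = 76.39/EI
Flexibility coefficients: a unit moment at one end gives L/(3EI) there and L/(6EI) at the far end, so f₁₁ = f₂₂ = 1.167/EI and f₁₂ = f₂₁ = 0.5833/EI.
Compatibility — zero rotation at each built-in end:
  1.167 M_P + 0.5833 M_Q = 108.7
  0.5833 M_P + 1.167 M_Q = 76.39
Solving the pair gives M_P = 80.52 kip·ft and M_Q = 25.22 kip·ft (hogging).

M_P = 80.52 kip·ft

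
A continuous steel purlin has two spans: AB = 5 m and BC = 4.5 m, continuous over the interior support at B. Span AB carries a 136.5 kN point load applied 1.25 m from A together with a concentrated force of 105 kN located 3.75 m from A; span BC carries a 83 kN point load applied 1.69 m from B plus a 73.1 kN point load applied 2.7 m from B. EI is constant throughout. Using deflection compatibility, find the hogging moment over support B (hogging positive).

M_B = 147.3 kN·m

Take M_B as the redundant. Released structure: two simple spans AB and BC with a hinge at B.
Rotations at B on the released spans (each span's end-slope, ×1/EI):
  span AB: point load 136.5 at a = 1.25: Pab(L + a)/(6LEI) = 133.3/EI
  span AB: point load 105 at a = 3.75: Pab(L + a)/(6LEI) = 143.6/EI
  span BC: point load 83 at a = 1.69: Pab(L + b)/(6LEI) = 106.7/EI
  span BC: point load 73.1 at a = 2.7: Pab(L + b)/(6LEI) = 82.9/EI
  relative rotation θ_0 = (276.9 + 189.6)/EI = 466.5/EI
A unit hogging moment at B produces rotation L₁/(3EI) + L₂/(3EI) = 3.167/EI.
Slope continuity at B: θ_0 = M_B·3.167/EI, so M_B = 466.5/3.167 = 147.3 kN·m (hogging).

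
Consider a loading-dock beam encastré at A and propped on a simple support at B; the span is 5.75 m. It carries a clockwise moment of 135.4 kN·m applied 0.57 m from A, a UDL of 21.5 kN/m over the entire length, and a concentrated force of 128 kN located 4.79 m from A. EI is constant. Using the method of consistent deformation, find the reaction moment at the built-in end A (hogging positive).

Take the reaction at B as the redundant and release it; the primary structure is a cantilever fixed at A.
Primary-structure tip deflection at B by superposition:
  clockwise couple 135.4 at a = 0.57: M₀a(2L − a)/(2EI) = 421.8/EI
  UDL 21.5: wL⁴/(8EI) = 2938/EI
  point load 128 at a = 4.79: Pa²(3L − a)/(6EI) = 6099/EI
  δ_0 = 9458/EI
Flexibility coefficient — unit upward force at B: δ_{BB} = L³/(3EI) = 63.37/EI.
Compatibility at B: δ_0 − R_B·δ_{BB} = 0, so R_B = 9458/63.37 = 149.3 kN.
Moment equilibrium about A: M_A = Σ(load moments about A) − R_B·L = 1104 − 149.3×5.75 = 245.7 kN·m.

M_A = 245.7 kN·m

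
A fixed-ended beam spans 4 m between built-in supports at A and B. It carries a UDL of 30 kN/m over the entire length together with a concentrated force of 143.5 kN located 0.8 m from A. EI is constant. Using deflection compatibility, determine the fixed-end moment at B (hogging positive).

M_B = 58.37 kN·m

Take the two fixed-end moments M_A, M_B as redundants; the released structure is the simple span AB.
Simple-span end rotations at A and B under the given loads:
  at A: UDL 30: wL³/(24EI) = 80/EI
  at B: UDL 30: wL³/(24EI) = 80/EI
  at A: point load 143.5 at a = 0.8: Pab(L + b)/(6LEI) = 110.2/EI
  at B: point load 143.5 at a = 0.8: Pab(L + a)/(6LEI) = 73.47/EI
  θ_A0 = 190.2/EI,  θ_B0 = 153.5/EI
Flexibility coefficients: a unit moment at one end gives L/(3EI) there and L/(6EI) at the far end, so f₁₁ = f₂₂ = 1.333/EI and f₁₂ = f₂₁ = 0.6667/EI.
Compatibility — zero rotation at each built-in end:
  1.333 M_A + 0.6667 M_B = 190.2
  0.6667 M_A + 1.333 M_B = 153.5
Solving the pair gives M_A = 113.5 kN·m and M_B = 58.37 kN·m (hogging).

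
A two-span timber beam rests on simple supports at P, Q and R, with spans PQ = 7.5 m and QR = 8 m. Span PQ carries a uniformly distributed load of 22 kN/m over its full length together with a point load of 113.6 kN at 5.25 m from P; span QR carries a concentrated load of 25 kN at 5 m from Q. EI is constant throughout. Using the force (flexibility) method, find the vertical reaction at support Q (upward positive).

Release continuity at Q by inserting a hinge; the redundant is the internal moment M_Q. The primary structure is two simply-supported spans PQ and QR.
Rotations at Q on the released spans (each span's end-slope, ×1/EI):
  span PQ: UDL 22: wL³/(24EI) = 386.7/EI
  span PQ: point load 113.6 at a = 5.25: Pab(L + a)/(6LEI) = 380.2/EI
  span QR: point load 25 at a = 5: Pab(L + b)/(6LEI) = 85.94/EI
  relative rotation θ_0 = (766.9 + 85.94)/EI = 852.9/EI
A unit hogging moment at Q produces rotation L₁/(3EI) + L₂/(3EI) = 5.167/EI.
Compatibility: M_Q·(L₁+L₂)/(3EI) = θ_0, giving M_Q = 165.1 kN·m (hogging).
Span PQ, ΣM about P with M_Q applied at Q: R_Q^{PQ}·7.5 = 1215 + 165.1, so R_Q^{PQ} = 184 kN and R_P = 278.6 − 184 = 94.57 kN.
Span QR, ΣM about R: R_Q^{QR}·8 = 75 + 165.1, so R_Q^{QR} = 30.01 kN and R_R = 25 − 30.01 = -5.009 kN.
R_Q = 184 + 30.01 = 214 kN.

R_Q = 214 kN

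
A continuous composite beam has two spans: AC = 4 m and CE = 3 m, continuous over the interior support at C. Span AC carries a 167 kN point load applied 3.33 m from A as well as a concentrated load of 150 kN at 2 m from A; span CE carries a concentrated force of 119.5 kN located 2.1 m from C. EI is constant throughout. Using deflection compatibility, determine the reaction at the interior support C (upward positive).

Release continuity at C by inserting a hinge; the redundant is the internal moment M_C. The primary structure is two simply-supported spans AC and CE.
Rotations at C on the released spans (each span's end-slope, ×1/EI):
  span AC: point load 167 at a = 3.33: Pab(L + a)/(6LEI) = 113.8/EI
  span AC: point load 150 at a = 2: Pab(L + a)/(6LEI) = 150/EI
  span CE: point load 119.5 at a = 2.1: Pab(L + b)/(6LEI) = 48.94/EI
  relative rotation θ_0 = (263.8 + 48.94)/EI = 312.7/EI
A unit hogging moment at C produces rotation L₁/(3EI) + L₂/(3EI) = 2.333/EI.
Slope continuity at C: θ_0 = M_C·2.333/EI, so M_C = 312.7/2.333 = 134 kN·m (hogging).
Span AC, ΣM about A with M_C applied at C: R_C^{AC}·4 = 856.1 + 134, so R_C^{AC} = 247.5 kN and R_A = 317 − 247.5 = 69.47 kN.
Span CE, ΣM about E: R_C^{CE}·3 = 107.5 + 134, so R_C^{CE} = 80.53 kN and R_E = 119.5 − 80.53 = 38.97 kN.
R_C = 247.5 + 80.53 = 328.1 kN.

R_C = 328.1 kN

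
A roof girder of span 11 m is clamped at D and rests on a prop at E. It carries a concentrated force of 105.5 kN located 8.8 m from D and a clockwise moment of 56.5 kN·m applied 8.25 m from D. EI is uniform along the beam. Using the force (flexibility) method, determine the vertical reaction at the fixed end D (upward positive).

R_D = 24 kN

Release the roller at E. Primary structure: cantilever fixed at D.
Free-end deflection of the primary structure under the applied loading (downward +):
  point load 105.5 at a = 8.8: Pa²(3L − a)/(6EI) = 32952/EI
  clockwise couple 56.5 at a = 8.25: M₀a(2L − a)/(2EI) = 3205/EI
  δ_0 = 36157/EI
Tip deflection under a unit load at E: L³/(3EI) = 443.7/EI.
Compatibility at E: δ_0 − R_E·δ_{EE} = 0, so R_E = 36157/443.7 = 81.5 kN.
Vertical equilibrium: R_D = ΣP − R_E = 105.5 − 81.5 = 24 kN.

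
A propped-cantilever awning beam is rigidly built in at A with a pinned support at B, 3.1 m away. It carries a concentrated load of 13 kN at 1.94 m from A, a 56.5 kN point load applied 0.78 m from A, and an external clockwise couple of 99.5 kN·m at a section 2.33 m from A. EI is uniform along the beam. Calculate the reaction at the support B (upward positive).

Choose R_B as the redundant. The primary structure is the cantilever fixed at A.
Primary-structure tip deflection at B by superposition:
  point load 13 at a = 1.94: Pa²(3L − a)/(6EI) = 60.02/EI
  point load 56.5 at a = 0.78: Pa²(3L − a)/(6EI) = 48.81/EI
  clockwise couple 99.5 at a = 2.33: M₀a(2L − a)/(2EI) = 448.6/EI
  δ_0 = 557.4/EI
Tip deflection under a unit load at B: L³/(3EI) = 9.93/EI.
Compatibility at B: δ_0 − R_B·δ_{BB} = 0, so R_B = 557.4/9.93 = 56.13 kN.

R_B = 56.13 kN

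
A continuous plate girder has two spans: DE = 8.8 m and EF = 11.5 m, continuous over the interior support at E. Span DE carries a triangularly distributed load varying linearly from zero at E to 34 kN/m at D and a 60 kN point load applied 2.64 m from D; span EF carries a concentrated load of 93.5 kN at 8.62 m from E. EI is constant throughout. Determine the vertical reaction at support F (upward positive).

Take M_E as the redundant. Released structure: two simple spans DE and EF with a hinge at E.
Discontinuity in slope at E on the released structure — sum the simple-span end rotations:
  span DE: triangular load, peak 34: 7w₀L³/(360EI) = 450.5/EI
  span DE: point load 60 at a = 2.64: Pab(L + a)/(6LEI) = 211.4/EI
  span EF: point load 93.5 at a = 8.62: Pab(L + b)/(6LEI) = 483.8/EI
  relative rotation θ_0 = (661.9 + 483.8)/EI = 1146/EI
A unit hogging moment at E produces rotation L₁/(3EI) + L₂/(3EI) = 6.767/EI.
Compatibility: M_E·(L₁+L₂)/(3EI) = θ_0, giving M_E = 169.3 kN·m (hogging).
Span EF, ΣM about F: R_E^{EF}·11.5 = 269.3 + 169.3, so R_E^{EF} = 38.14 kN and R_F = 93.5 − 38.14 = 55.36 kN.

R_F = 55.36 kN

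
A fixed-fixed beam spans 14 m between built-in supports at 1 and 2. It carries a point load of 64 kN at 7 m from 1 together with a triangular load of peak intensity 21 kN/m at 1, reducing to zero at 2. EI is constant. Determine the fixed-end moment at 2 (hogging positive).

M_2 = 249.2 kN·m

Release both end moments; the primary structure is a simply-supported span 12 with redundants M_1 and M_2.
Simple-span end rotations at 1 and 2 under the given loads:
  at 1: point load 64 at a = 7: Pab(L + b)/(6LEI) = 784/EI
  at 2: point load 64 at a = 7: Pab(L + a)/(6LEI) = 784/EI
  at 1: triangular load, peak 21: w₀L³/(45EI) = 1281/EI
  at 2: triangular load, peak 21: 7w₀L³/(360EI) = 1120/EI
  θ_10 = 2065/EI,  θ_20 = 1904/EI
Flexibility coefficients: a unit moment at one end gives L/(3EI) there and L/(6EI) at the far end, so f₁₁ = f₂₂ = 4.667/EI and f₁₂ = f₂₁ = 2.333/EI.
Compatibility — zero rotation at each built-in end:
  4.667 M_1 + 2.333 M_2 = 2065
  2.333 M_1 + 4.667 M_2 = 1904
Solving the pair gives M_1 = 317.8 kN·m and M_2 = 249.2 kN·m (hogging).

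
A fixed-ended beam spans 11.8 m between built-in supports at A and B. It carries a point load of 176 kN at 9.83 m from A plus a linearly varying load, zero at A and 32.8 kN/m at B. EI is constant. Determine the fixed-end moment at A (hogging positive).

M_A = 200.5 kN·m

Release both end moments; the primary structure is a simply-supported span AB with redundants M_A and M_B.
End rotations of the released simple span under the applied load (×1/EI):
  at A: point load 176 at a = 9.83: Pab(L + b)/(6LEI) = 662.9/EI
  at B: point load 176 at a = 9.83: Pab(L + a)/(6LEI) = 1041/EI
  at A: triangular load, peak 32.8: 7w₀L³/(360EI) = 1048/EI
  at B: triangular load, peak 32.8: w₀L³/(45EI) = 1198/EI
  θ_A0 = 1711/EI,  θ_B0 = 2239/EI
Flexibility coefficients: a unit moment at one end gives L/(3EI) there and L/(6EI) at the far end, so f₁₁ = f₂₂ = 3.933/EI and f₁₂ = f₂₁ = 1.967/EI.
Compatibility — zero rotation at each built-in end:
  3.933 M_A + 1.967 M_B = 1711
  1.967 M_A + 3.933 M_B = 2239
Solving the pair gives M_A = 200.5 kN·m and M_B = 469 kN·m (hogging).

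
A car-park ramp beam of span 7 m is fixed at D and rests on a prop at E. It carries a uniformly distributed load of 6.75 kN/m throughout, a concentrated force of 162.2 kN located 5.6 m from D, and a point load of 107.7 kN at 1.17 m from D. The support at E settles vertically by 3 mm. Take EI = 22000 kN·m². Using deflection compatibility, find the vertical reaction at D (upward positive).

R_D = 181.6 kN

Choose R_E as the redundant. The primary structure is the cantilever fixed at D.
Free-end deflection of the primary structure under the applied loading (downward +):
  UDL 6.75: wL⁴/(8EI) = 2026/EI
  point load 162.2 at a = 5.6: Pa²(3L − a)/(6EI) = 13056/EI
  point load 107.7 at a = 1.17: Pa²(3L − a)/(6EI) = 487.3/EI
  δ_0 = 15569/EI
Tip deflection under a unit load at E: L³/(3EI) = 114.3/EI.
With EI = 22000 kN·m²: δ_0 = 0.70767 m and δ_{EE} = 0.005197 m/kN.
Compatibility — the beam at E must follow the support down by 0.003 m: δ_0 − R_E·δ_{EE} = 0.003, so R_E = (0.70767 − 0.003)/0.005197 = 135.6 kN.
Vertical equilibrium: R_D = ΣP − R_E = 317.1 − 135.6 = 181.6 kN.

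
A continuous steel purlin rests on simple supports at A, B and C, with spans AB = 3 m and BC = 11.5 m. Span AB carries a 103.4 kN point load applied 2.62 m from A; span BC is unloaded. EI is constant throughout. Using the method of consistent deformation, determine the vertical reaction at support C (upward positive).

R_C = -0.5783 kN

Take M_B as the redundant. Released structure: two simple spans AB and BC with a hinge at B.
Discontinuity in slope at B on the released structure — sum the simple-span end rotations:
  span AB: point load 103.4 at a = 2.62: Pab(L + a)/(6LEI) = 32.14/EI
  relative rotation θ_0 = (32.14 + 0)/EI = 32.14/EI
A unit hogging moment at B produces rotation L₁/(3EI) + L₂/(3EI) = 4.833/EI.
Compatibility: M_B·(L₁+L₂)/(3EI) = θ_0, giving M_B = 6.65 kN·m (hogging).
Span BC, ΣM about C: R_B^{BC}·11.5 = 0 + 6.65, so R_B^{BC} = 0.5783 kN and R_C = 0 − 0.5783 = -0.5783 kN.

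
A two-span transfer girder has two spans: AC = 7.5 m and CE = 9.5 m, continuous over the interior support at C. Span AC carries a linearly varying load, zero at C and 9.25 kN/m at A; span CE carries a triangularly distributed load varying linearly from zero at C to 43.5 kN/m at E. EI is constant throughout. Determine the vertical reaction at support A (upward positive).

Insert a hinge at C; M_C is the redundant, and each span becomes simply supported.
End slopes at the hinge C, treating each span as simply supported:
  span AC: triangular load, peak 9.25: 7w₀L³/(360EI) = 75.88/EI
  span CE: triangular load, peak 43.5: 7w₀L³/(360EI) = 725.2/EI
  relative rotation θ_0 = (75.88 + 725.2)/EI = 801.1/EI
A unit hogging moment at C produces rotation L₁/(3EI) + L₂/(3EI) = 5.667/EI.
Compatibility: M_C·(L₁+L₂)/(3EI) = θ_0, giving M_C = 141.4 kN·m (hogging).
Span AC, ΣM about A with M_C applied at C: R_C^{AC}·7.5 = 86.72 + 141.4, so R_C^{AC} = 30.41 kN and R_A = 34.69 − 30.41 = 4.276 kN.

R_A = 4.276 kN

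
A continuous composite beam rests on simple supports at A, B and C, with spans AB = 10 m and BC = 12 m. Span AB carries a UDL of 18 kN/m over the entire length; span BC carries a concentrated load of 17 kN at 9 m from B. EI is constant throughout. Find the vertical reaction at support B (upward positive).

R_B = 115.4 kN

Take M_B as the redundant. Released structure: two simple spans AB and BC with a hinge at B.
Rotations at B on the released spans (each span's end-slope, ×1/EI):
  span AB: UDL 18: wL³/(24EI) = 750/EI
  span BC: point load 17 at a = 9: Pab(L + b)/(6LEI) = 95.62/EI
  relative rotation θ_0 = (750 + 95.62)/EI = 845.6/EI
A unit hogging moment at B produces rotation L₁/(3EI) + L₂/(3EI) = 7.333/EI.
Slope continuity at B: θ_0 = M_B·7.333/EI, so M_B = 845.6/7.333 = 115.3 kN·m (hogging).
Span AB, ΣM about A with M_B applied at B: R_B^{AB}·10 = 900 + 115.3, so R_B^{AB} = 101.5 kN and R_A = 180 − 101.5 = 78.47 kN.
Span BC, ΣM about C: R_B^{BC}·12 = 51 + 115.3, so R_B^{BC} = 13.86 kN and R_C = 17 − 13.86 = 3.141 kN.
R_B = 101.5 + 13.86 = 115.4 kN.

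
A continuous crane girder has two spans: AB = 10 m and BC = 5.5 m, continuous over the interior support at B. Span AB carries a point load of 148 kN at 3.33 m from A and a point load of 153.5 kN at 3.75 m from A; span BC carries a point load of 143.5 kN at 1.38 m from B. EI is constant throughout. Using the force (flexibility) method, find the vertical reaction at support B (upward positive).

Take M_B as the redundant. Released structure: two simple spans AB and BC with a hinge at B.
End slopes at the hinge B, treating each span as simply supported:
  span AB: point load 148 at a = 3.33: Pab(L + a)/(6LEI) = 730.3/EI
  span AB: point load 153.5 at a = 3.75: Pab(L + a)/(6LEI) = 824.5/EI
  span BC: point load 143.5 at a = 1.38: Pab(L + b)/(6LEI) = 237.8/EI
  relative rotation θ_0 = (1555 + 237.8)/EI = 1793/EI
A unit hogging moment at B produces rotation L₁/(3EI) + L₂/(3EI) = 5.167/EI.
Compatibility: M_B·(L₁+L₂)/(3EI) = θ_0, giving M_B = 347 kN·m (hogging).
Span AB, ΣM about A with M_B applied at B: R_B^{AB}·10 = 1068 + 347, so R_B^{AB} = 141.5 kN and R_A = 301.5 − 141.5 = 160 kN.
Span BC, ΣM about C: R_B^{BC}·5.5 = 591.2 + 347, so R_B^{BC} = 170.6 kN and R_C = 143.5 − 170.6 = -27.08 kN.
R_B = 141.5 + 170.6 = 312.1 kN.

R_B = 312.1 kN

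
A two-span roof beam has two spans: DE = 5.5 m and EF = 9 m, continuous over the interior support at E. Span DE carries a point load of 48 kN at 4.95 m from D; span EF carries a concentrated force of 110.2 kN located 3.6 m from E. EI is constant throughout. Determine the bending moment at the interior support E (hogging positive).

M_E = 126.8 kN·m

Take M_E as the redundant. Released structure: two simple spans DE and EF with a hinge at E.
Rotations at E on the released spans (each span's end-slope, ×1/EI):
  span DE: point load 48 at a = 4.95: Pab(L + a)/(6LEI) = 41.38/EI
  span EF: point load 110.2 at a = 3.6: Pab(L + b)/(6LEI) = 571.3/EI
  relative rotation θ_0 = (41.38 + 571.3)/EI = 612.7/EI
A unit hogging moment at E produces rotation L₁/(3EI) + L₂/(3EI) = 4.833/EI.
Slope continuity at E: θ_0 = M_E·4.833/EI, so M_E = 612.7/4.833 = 126.8 kN·m (hogging).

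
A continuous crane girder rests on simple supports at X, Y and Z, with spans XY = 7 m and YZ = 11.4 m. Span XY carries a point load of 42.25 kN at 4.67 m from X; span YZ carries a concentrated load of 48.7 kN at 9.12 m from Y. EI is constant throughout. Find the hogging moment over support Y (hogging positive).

M_Y = 53.85 kN·m

Release continuity at Y by inserting a hinge; the redundant is the internal moment M_Y. The primary structure is two simply-supported spans XY and YZ.
End slopes at the hinge Y, treating each span as simply supported:
  span XY: point load 42.25 at a = 4.67: Pab(L + a)/(6LEI) = 127.7/EI
  span YZ: point load 48.7 at a = 9.12: Pab(L + b)/(6LEI) = 202.5/EI
  relative rotation θ_0 = (127.7 + 202.5)/EI = 330.3/EI
A unit hogging moment at Y produces rotation L₁/(3EI) + L₂/(3EI) = 6.133/EI.
Slope continuity at Y: θ_0 = M_Y·6.133/EI, so M_Y = 330.3/6.133 = 53.85 kN·m (hogging).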